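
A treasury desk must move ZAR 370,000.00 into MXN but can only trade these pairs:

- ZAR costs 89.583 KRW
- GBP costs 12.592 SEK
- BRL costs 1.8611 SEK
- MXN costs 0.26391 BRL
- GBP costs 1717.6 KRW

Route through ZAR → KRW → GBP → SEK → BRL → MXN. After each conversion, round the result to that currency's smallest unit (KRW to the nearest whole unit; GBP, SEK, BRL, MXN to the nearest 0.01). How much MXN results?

ZAR 370,000.00 × 89.583 = KRW 33,145,710
KRW 33,145,710 ÷ 1717.6 = GBP 19,297.69
GBP 19,297.69 × 12.592 = SEK 242,996.51
SEK 242,996.51 ÷ 1.8611 = BRL 130,566.07
BRL 130,566.07 ÷ 0.26391 = MXN 494,737.11

MXN 494,737.11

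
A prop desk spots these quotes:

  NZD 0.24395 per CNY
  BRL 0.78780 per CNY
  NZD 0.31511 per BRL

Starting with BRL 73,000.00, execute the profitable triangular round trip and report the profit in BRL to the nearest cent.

Profit: BRL 1,284.84

Profitable loop is BRL → NZD → CNY → BRL:
BRL 73,000.00 × 0.31511 = NZD 23,003.03
NZD 23,003.03 ÷ 0.24395 = CNY 94,294.04
CNY 94,294.04 × 0.78780 = BRL 74,284.84
Profit = BRL 74,284.84 − BRL 73,000.00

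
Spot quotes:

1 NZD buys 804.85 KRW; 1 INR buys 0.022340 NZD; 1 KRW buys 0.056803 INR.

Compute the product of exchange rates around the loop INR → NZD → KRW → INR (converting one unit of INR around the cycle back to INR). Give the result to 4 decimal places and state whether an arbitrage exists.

Around INR → NZD → KRW → INR: 1 × 0.022340 × 804.85 × 0.056803 = 1.021338
Product > 1; profitable direction is INR → NZD → KRW → INR.

1.0213 (arbitrage exists)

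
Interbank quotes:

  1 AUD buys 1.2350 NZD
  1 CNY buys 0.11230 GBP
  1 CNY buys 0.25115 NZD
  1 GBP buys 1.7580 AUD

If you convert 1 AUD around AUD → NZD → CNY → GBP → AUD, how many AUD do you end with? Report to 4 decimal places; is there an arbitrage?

0.9708 (arbitrage exists)

Around AUD → NZD → CNY → GBP → AUD: 1 × 1.2350 ÷ 0.25115 × 0.11230 × 1.7580 = 0.970806
Product < 1; profitable direction is AUD → GBP → CNY → NZD → AUD.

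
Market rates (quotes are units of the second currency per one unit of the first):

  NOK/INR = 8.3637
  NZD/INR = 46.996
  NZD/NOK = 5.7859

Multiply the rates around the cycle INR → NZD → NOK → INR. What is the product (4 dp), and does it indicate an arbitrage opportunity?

Around INR → NZD → NOK → INR: 1 ÷ 46.996 × 5.7859 × 8.3637 = 1.029695
Product > 1; profitable direction is INR → NZD → NOK → INR.

1.0297 (arbitrage exists)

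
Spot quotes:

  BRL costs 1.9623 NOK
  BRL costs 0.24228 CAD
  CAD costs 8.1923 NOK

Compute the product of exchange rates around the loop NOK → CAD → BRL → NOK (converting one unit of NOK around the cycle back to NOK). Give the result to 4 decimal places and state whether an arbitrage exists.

0.9886 (arbitrage exists)

Around NOK → CAD → BRL → NOK: 1 ÷ 8.1923 ÷ 0.24228 × 1.9623 = 0.988649
Product < 1; profitable direction is NOK → BRL → CAD → NOK.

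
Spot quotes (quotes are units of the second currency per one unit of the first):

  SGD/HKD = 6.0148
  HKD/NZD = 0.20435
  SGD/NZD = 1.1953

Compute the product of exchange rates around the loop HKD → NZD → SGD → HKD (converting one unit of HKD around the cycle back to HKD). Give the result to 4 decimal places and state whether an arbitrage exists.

Around HKD → NZD → SGD → HKD: 1 × 0.20435 ÷ 1.1953 × 6.0148 = 1.028298
Product > 1; profitable direction is HKD → NZD → SGD → HKD.

1.0283 (arbitrage exists)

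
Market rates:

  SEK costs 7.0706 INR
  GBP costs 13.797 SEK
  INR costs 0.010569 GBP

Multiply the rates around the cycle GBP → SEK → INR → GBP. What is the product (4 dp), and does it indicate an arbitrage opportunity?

Around GBP → SEK → INR → GBP: 1 × 13.797 × 7.0706 × 0.010569 = 1.031038
Product > 1; profitable direction is GBP → SEK → INR → GBP.

1.0310 (arbitrage exists)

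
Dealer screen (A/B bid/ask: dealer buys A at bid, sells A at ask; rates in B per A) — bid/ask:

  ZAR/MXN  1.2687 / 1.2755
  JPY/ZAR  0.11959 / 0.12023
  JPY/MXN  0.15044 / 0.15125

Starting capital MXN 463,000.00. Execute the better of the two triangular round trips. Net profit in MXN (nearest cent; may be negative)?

Best loop MXN → JPY → ZAR → MXN:
MXN 463,000.00 ÷ 0.15125 (buy JPY at ask) = JPY 3,061,157
JPY 3,061,157 × 0.11959 (sell JPY at bid) = ZAR 366,083.77
ZAR 366,083.77 × 1.2687 (sell ZAR at bid) = MXN 464,450.48

Net profit: MXN 1,450.48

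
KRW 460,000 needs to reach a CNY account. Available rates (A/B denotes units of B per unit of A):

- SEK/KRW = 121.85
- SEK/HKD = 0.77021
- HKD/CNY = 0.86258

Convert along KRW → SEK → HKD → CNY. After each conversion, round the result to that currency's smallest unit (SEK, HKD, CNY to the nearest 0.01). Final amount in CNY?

KRW 460,000 ÷ 121.85 = SEK 3,775.13
SEK 3,775.13 × 0.77021 = HKD 2,907.64
HKD 2,907.64 × 0.86258 = CNY 2,508.07

CNY 2,508.07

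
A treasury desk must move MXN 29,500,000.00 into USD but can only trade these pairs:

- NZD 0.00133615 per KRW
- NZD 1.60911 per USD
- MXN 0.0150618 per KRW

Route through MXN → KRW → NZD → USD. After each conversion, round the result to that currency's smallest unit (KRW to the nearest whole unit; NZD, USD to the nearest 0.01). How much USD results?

MXN 29,500,000.00 ÷ 0.0150618 = KRW 1,958,597,246
KRW 1,958,597,246 × 0.00133615 = NZD 2,616,979.71
NZD 2,616,979.71 ÷ 1.60911 = USD 1,626,352.28

USD 1,626,352.28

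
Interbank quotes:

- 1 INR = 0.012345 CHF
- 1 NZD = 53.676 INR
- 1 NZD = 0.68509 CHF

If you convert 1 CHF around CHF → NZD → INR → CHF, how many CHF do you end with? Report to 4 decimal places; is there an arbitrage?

0.9672 (arbitrage exists)

Around CHF → NZD → INR → CHF: 1 ÷ 0.68509 × 53.676 × 0.012345 = 0.967216
Product < 1; profitable direction is CHF → INR → NZD → CHF.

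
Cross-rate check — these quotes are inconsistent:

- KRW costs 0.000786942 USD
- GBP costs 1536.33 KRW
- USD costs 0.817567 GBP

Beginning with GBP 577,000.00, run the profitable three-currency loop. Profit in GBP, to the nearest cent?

Profitable loop is GBP → USD → KRW → GBP:
GBP 577,000.00 ÷ 0.817567 = USD 705,752.56
USD 705,752.56 ÷ 0.000786942 = KRW 896,829,190
KRW 896,829,190 ÷ 1536.33 = GBP 583,747.76
Profit = GBP 583,747.76 − GBP 577,000.00

Profit: GBP 6,747.76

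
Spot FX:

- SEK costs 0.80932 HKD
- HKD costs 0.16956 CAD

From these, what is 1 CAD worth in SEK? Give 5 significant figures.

1 CAD ÷ 0.16956 = 5.89762 HKD
5.89762 HKD ÷ 0.80932 = 7.28713 SEK

CAD/SEK = 7.2871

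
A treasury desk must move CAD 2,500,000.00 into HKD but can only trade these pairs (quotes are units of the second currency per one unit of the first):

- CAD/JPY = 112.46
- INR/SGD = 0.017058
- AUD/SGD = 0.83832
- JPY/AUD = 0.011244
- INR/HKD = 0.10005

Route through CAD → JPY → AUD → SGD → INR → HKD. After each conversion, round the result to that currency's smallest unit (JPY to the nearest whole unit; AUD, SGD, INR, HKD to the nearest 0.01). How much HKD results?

HKD 15,543,819.15

CAD 2,500,000.00 × 112.46 = JPY 281,150,000
JPY 281,150,000 × 0.011244 = AUD 3,161,250.60
AUD 3,161,250.60 × 0.83832 = SGD 2,650,139.60
SGD 2,650,139.60 ÷ 0.017058 = INR 155,360,511.20
INR 155,360,511.20 × 0.10005 = HKD 15,543,819.15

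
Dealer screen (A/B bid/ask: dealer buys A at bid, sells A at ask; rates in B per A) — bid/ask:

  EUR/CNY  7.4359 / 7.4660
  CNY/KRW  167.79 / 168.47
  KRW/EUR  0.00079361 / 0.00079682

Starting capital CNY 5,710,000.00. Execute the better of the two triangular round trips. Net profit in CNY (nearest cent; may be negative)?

Net result: CNY -12,749.43 (no profitable arbitrage after spreads)

Best loop CNY → EUR → KRW → CNY:
CNY 5,710,000.00 ÷ 7.4660 (buy EUR at ask) = EUR 764,800.43
EUR 764,800.43 ÷ 0.00079682 (buy KRW at ask) = KRW 959,815,804
KRW 959,815,804 ÷ 168.47 (buy CNY at ask) = CNY 5,697,250.57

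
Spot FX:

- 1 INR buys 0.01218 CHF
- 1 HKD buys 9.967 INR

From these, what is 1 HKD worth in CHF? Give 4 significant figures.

HKD/CHF = 0.1214

1 HKD × 9.967 = 9.967 INR
9.967 INR × 0.01218 = 0.121398 CHF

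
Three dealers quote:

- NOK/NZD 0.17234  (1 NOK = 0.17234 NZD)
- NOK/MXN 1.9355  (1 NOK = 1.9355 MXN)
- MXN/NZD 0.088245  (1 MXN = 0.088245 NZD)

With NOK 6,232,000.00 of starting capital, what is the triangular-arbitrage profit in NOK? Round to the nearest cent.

Profitable loop is NOK → NZD → MXN → NOK:
NOK 6,232,000.00 × 0.17234 = NZD 1,074,022.88
NZD 1,074,022.88 ÷ 0.088245 = MXN 12,170,920.51
MXN 12,170,920.51 ÷ 1.9355 = NOK 6,288,256.53
Profit = NOK 6,288,256.53 − NOK 6,232,000.00

Profit: NOK 56,256.53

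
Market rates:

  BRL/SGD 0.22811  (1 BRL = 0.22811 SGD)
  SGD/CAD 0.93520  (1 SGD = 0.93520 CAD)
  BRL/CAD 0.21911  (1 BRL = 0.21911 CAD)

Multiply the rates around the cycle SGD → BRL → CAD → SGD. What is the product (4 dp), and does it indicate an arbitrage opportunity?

Around SGD → BRL → CAD → SGD: 1 ÷ 0.22811 × 0.21911 ÷ 0.93520 = 1.027102
Product > 1; profitable direction is SGD → BRL → CAD → SGD.

1.0271 (arbitrage exists)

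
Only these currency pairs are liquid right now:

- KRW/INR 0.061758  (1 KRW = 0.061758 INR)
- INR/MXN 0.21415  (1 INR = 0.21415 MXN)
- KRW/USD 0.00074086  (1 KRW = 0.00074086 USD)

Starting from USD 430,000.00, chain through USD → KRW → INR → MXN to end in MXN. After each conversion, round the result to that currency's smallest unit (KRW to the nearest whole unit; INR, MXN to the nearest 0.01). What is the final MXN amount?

MXN 7,676,152.79

USD 430,000.00 ÷ 0.00074086 = KRW 580,406,555
KRW 580,406,555 × 0.061758 = INR 35,844,748.02
INR 35,844,748.02 × 0.21415 = MXN 7,676,152.79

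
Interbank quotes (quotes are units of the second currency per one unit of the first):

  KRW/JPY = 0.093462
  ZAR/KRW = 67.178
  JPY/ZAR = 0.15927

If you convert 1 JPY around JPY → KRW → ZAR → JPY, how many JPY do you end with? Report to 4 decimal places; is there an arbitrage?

Around JPY → KRW → ZAR → JPY: 1 ÷ 0.093462 ÷ 67.178 ÷ 0.15927 = 1.000009
Product ≈ 1 (deviation 0.001%, within rounding noise).

1.0000 (no arbitrage)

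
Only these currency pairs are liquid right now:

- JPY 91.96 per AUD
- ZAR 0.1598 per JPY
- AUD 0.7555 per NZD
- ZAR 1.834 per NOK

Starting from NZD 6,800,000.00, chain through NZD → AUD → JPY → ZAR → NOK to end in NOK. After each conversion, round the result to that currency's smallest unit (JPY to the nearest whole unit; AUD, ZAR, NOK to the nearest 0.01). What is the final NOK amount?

NOK 41,164,210.24

NZD 6,800,000.00 × 0.7555 = AUD 5,137,400.00
AUD 5,137,400.00 × 91.96 = JPY 472,435,304
JPY 472,435,304 × 0.1598 = ZAR 75,495,161.58
ZAR 75,495,161.58 ÷ 1.834 = NOK 41,164,210.24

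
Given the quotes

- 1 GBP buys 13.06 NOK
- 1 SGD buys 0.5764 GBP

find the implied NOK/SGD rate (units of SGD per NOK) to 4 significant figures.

NOK/SGD = 0.1328

1 NOK ÷ 13.06 = 0.0765697 GBP
0.0765697 GBP ÷ 0.5764 = 0.132841 SGD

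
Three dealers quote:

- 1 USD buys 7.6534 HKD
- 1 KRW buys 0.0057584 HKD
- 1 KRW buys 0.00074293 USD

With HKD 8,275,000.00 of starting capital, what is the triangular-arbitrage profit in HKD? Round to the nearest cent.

Profitable loop is HKD → USD → KRW → HKD:
HKD 8,275,000.00 ÷ 7.6534 = USD 1,081,218.80
USD 1,081,218.80 ÷ 0.00074293 = KRW 1,455,344,117
KRW 1,455,344,117 × 0.0057584 = HKD 8,380,453.56
Profit = HKD 8,380,453.56 − HKD 8,275,000.00

Profit: HKD 105,453.56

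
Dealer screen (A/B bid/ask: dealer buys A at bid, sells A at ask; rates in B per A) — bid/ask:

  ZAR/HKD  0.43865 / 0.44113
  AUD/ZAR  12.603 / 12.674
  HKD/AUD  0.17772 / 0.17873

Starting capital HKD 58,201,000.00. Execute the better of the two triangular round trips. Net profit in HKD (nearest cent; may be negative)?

Best loop HKD → ZAR → AUD → HKD:
HKD 58,201,000.00 ÷ 0.44113 (buy ZAR at ask) = ZAR 131,936,163.94
ZAR 131,936,163.94 ÷ 12.674 (buy AUD at ask) = AUD 10,409,986.11
AUD 10,409,986.11 ÷ 0.17873 (buy HKD at ask) = HKD 58,244,201.36

Net profit: HKD 43,201.36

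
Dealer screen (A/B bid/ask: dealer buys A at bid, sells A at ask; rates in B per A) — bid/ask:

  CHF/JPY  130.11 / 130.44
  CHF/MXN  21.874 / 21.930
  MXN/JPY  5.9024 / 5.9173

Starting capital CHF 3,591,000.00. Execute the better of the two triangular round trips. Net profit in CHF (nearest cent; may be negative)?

Best loop CHF → JPY → MXN → CHF:
CHF 3,591,000.00 × 130.11 (sell CHF at bid) = JPY 467,225,010
JPY 467,225,010 ÷ 5.9173 (buy MXN at ask) = MXN 78,959,155.36
MXN 78,959,155.36 ÷ 21.930 (buy CHF at ask) = CHF 3,600,508.68

Net profit: CHF 9,508.68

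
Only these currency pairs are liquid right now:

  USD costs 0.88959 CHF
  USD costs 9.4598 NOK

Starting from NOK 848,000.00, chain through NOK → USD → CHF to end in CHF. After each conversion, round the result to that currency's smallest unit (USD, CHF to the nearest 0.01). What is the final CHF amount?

CHF 79,745.06

NOK 848,000.00 ÷ 9.4598 = USD 89,642.49
USD 89,642.49 × 0.88959 = CHF 79,745.06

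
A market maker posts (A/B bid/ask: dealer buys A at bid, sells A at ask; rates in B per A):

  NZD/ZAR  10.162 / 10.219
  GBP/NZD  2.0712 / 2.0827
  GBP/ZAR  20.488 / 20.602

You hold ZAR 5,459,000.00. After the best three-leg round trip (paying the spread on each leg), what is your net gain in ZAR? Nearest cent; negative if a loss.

Net profit: ZAR 118,055.15

Best loop ZAR → GBP → NZD → ZAR:
ZAR 5,459,000.00 ÷ 20.602 (buy GBP at ask) = GBP 264,974.27
GBP 264,974.27 × 2.0712 (sell GBP at bid) = NZD 548,814.72
NZD 548,814.72 × 10.162 (sell NZD at bid) = ZAR 5,577,055.15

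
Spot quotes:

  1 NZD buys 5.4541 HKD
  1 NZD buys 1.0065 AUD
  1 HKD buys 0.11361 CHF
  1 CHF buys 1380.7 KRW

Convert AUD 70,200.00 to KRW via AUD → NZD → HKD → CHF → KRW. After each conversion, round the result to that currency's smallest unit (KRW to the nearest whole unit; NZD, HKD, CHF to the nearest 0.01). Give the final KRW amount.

KRW 59,670,858

AUD 70,200.00 ÷ 1.0065 = NZD 69,746.65
NZD 69,746.65 × 5.4541 = HKD 380,405.20
HKD 380,405.20 × 0.11361 = CHF 43,217.83
CHF 43,217.83 × 1380.7 = KRW 59,670,858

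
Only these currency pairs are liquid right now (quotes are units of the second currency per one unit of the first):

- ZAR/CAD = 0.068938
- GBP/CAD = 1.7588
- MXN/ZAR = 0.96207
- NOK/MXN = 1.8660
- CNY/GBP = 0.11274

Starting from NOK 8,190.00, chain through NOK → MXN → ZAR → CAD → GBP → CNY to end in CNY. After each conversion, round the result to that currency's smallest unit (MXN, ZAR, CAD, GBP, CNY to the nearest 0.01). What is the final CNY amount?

CNY 5,111.76

NOK 8,190.00 × 1.8660 = MXN 15,282.54
MXN 15,282.54 × 0.96207 = ZAR 14,702.87
ZAR 14,702.87 × 0.068938 = CAD 1,013.59
CAD 1,013.59 ÷ 1.7588 = GBP 576.30
GBP 576.30 ÷ 0.11274 = CNY 5,111.76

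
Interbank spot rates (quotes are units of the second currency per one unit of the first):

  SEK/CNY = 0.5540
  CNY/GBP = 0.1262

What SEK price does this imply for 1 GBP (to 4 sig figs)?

GBP/SEK = 14.30

1 GBP ÷ 0.1262 = 7.92393 CNY
7.92393 CNY ÷ 0.5540 = 14.3031 SEK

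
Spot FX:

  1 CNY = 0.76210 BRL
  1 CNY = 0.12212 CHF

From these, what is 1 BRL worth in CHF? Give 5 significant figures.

1 BRL ÷ 0.76210 = 1.31216 CNY
1.31216 CNY × 0.12212 = 0.160241 CHF

BRL/CHF = 0.16024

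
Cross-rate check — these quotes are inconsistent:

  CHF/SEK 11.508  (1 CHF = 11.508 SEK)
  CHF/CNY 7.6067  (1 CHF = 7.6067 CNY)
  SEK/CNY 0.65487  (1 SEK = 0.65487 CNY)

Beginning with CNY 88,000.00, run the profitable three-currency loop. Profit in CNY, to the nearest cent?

Profit: CNY 822.71

Profitable loop is CNY → SEK → CHF → CNY:
CNY 88,000.00 ÷ 0.65487 = SEK 134,377.82
SEK 134,377.82 ÷ 11.508 = CHF 11,676.90
CHF 11,676.90 × 7.6067 = CNY 88,822.71
Profit = CNY 88,822.71 − CNY 88,000.00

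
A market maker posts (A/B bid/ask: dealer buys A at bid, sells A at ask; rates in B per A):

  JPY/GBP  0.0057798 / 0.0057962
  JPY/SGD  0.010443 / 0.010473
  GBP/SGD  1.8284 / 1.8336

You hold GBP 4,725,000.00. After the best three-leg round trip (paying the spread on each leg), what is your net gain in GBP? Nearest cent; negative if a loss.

Net profit: GBP 42,763.81

Best loop GBP → SGD → JPY → GBP:
GBP 4,725,000.00 × 1.8284 (sell GBP at bid) = SGD 8,639,190.00
SGD 8,639,190.00 ÷ 0.010473 (buy JPY at ask) = JPY 824,901,174
JPY 824,901,174 × 0.0057798 (sell JPY at bid) = GBP 4,767,763.81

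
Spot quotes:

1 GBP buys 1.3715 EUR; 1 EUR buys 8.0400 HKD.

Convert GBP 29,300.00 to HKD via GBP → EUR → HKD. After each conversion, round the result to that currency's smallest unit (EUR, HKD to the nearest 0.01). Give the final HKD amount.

HKD 323,087.00

GBP 29,300.00 × 1.3715 = EUR 40,184.95
EUR 40,184.95 × 8.0400 = HKD 323,087.00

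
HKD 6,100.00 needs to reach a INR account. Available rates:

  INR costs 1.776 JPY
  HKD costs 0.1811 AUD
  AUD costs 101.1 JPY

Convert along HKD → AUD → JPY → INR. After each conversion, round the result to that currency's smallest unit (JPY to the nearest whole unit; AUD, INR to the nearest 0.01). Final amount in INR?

HKD 6,100.00 × 0.1811 = AUD 1,104.71
AUD 1,104.71 × 101.1 = JPY 111,686
JPY 111,686 ÷ 1.776 = INR 62,886.26

INR 62,886.26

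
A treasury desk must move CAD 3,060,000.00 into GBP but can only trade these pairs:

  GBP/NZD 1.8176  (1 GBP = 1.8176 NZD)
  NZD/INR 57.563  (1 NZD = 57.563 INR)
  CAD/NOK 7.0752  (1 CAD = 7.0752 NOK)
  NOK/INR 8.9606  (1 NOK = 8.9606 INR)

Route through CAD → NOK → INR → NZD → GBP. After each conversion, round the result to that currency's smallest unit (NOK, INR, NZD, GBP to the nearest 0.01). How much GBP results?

CAD 3,060,000.00 × 7.0752 = NOK 21,650,112.00
NOK 21,650,112.00 × 8.9606 = INR 193,997,993.59
INR 193,997,993.59 ÷ 57.563 = NZD 3,370,185.60
NZD 3,370,185.60 ÷ 1.8176 = GBP 1,854,195.42

GBP 1,854,195.42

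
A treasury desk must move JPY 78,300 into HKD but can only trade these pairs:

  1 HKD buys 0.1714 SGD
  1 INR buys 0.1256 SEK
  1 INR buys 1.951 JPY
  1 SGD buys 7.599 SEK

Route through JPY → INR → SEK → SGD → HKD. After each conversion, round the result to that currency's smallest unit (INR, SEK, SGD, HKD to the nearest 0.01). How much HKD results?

JPY 78,300 ÷ 1.951 = INR 40,133.26
INR 40,133.26 × 0.1256 = SEK 5,040.74
SEK 5,040.74 ÷ 7.599 = SGD 663.34
SGD 663.34 ÷ 0.1714 = HKD 3,870.13

HKD 3,870.13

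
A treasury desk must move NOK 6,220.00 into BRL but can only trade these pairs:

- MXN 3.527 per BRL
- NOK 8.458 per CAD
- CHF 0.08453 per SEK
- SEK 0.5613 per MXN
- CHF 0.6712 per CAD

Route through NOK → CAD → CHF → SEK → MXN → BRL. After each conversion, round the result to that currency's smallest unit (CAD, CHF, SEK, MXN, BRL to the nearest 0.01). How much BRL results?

BRL 2,949.61

NOK 6,220.00 ÷ 8.458 = CAD 735.40
CAD 735.40 × 0.6712 = CHF 493.60
CHF 493.60 ÷ 0.08453 = SEK 5,839.35
SEK 5,839.35 ÷ 0.5613 = MXN 10,403.26
MXN 10,403.26 ÷ 3.527 = BRL 2,949.61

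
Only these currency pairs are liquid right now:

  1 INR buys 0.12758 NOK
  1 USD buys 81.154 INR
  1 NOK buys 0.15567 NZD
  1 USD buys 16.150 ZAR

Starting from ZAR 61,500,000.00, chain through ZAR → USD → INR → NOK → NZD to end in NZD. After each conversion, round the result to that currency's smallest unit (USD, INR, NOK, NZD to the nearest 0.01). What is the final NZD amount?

ZAR 61,500,000.00 ÷ 16.150 = USD 3,808,049.54
USD 3,808,049.54 × 81.154 = INR 309,038,452.37
INR 309,038,452.37 × 0.12758 = NOK 39,427,125.75
NOK 39,427,125.75 × 0.15567 = NZD 6,137,620.67

NZD 6,137,620.67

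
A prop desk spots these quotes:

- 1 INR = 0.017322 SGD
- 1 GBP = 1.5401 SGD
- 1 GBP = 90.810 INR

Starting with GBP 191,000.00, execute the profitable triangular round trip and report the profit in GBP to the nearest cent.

Profitable loop is GBP → INR → SGD → GBP:
GBP 191,000.00 × 90.810 = INR 17,344,710.00
INR 17,344,710.00 × 0.017322 = SGD 300,445.07
SGD 300,445.07 ÷ 1.5401 = GBP 195,081.53
Profit = GBP 195,081.53 − GBP 191,000.00

Profit: GBP 4,081.53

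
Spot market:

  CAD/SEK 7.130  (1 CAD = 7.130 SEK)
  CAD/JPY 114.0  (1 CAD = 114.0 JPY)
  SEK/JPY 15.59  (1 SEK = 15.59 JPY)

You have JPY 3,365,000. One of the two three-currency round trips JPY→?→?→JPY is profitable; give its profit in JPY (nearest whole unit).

Profitable loop is JPY → SEK → CAD → JPY:
JPY 3,365,000 ÷ 15.59 = SEK 215,843.49
SEK 215,843.49 ÷ 7.130 = CAD 30,272.58
CAD 30,272.58 × 114.0 = JPY 3,451,074
Profit = JPY 3,451,074 − JPY 3,365,000

Profit: JPY 86,074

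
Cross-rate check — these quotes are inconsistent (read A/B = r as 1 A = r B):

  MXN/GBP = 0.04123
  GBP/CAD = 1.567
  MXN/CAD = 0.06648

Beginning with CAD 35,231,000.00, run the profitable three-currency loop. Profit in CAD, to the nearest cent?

Profitable loop is CAD → GBP → MXN → CAD:
CAD 35,231,000.00 ÷ 1.567 = GBP 22,483,088.70
GBP 22,483,088.70 ÷ 0.04123 = MXN 545,308,966.88
MXN 545,308,966.88 × 0.06648 = CAD 36,252,140.12
Profit = CAD 36,252,140.12 − CAD 35,231,000.00

Profit: CAD 1,021,140.12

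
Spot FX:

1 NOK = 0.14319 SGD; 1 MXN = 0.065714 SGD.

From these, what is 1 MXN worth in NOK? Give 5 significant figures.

1 MXN × 0.065714 = 0.065714 SGD
0.065714 SGD ÷ 0.14319 = 0.458929 NOK

MXN/NOK = 0.45893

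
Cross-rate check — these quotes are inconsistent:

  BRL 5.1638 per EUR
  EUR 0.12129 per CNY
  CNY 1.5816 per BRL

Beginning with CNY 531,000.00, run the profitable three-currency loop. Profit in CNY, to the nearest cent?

Profitable loop is CNY → BRL → EUR → CNY:
CNY 531,000.00 ÷ 1.5816 = BRL 335,735.96
BRL 335,735.96 ÷ 5.1638 = EUR 65,017.23
EUR 65,017.23 ÷ 0.12129 = CNY 536,047.72
Profit = CNY 536,047.72 − CNY 531,000.00

Profit: CNY 5,047.72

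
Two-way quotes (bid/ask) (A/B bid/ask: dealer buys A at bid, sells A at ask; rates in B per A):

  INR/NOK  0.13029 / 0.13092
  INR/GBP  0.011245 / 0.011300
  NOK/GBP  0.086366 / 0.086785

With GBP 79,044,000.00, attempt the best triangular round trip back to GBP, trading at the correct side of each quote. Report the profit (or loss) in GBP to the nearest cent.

Best loop GBP → INR → NOK → GBP:
GBP 79,044,000.00 ÷ 0.011300 (buy INR at ask) = INR 6,995,044,247.79
INR 6,995,044,247.79 × 0.13029 (sell INR at bid) = NOK 911,384,315.04
NOK 911,384,315.04 × 0.086366 (sell NOK at bid) = GBP 78,712,617.75

Net result: GBP -331,382.25 (no profitable arbitrage after spreads)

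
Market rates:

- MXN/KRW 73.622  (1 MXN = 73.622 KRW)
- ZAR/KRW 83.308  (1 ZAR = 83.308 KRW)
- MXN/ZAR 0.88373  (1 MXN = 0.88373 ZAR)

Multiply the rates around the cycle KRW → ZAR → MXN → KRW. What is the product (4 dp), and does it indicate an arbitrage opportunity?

1.0000 (no arbitrage)

Around KRW → ZAR → MXN → KRW: 1 ÷ 83.308 ÷ 0.88373 × 73.622 = 1.000003
Product ≈ 1 (deviation 0.000%, within rounding noise).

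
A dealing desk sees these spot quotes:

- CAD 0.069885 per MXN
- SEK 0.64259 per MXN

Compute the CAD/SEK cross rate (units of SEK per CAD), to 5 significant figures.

1 CAD ÷ 0.069885 = 14.3092 MXN
14.3092 MXN × 0.64259 = 9.19496 SEK

CAD/SEK = 9.1950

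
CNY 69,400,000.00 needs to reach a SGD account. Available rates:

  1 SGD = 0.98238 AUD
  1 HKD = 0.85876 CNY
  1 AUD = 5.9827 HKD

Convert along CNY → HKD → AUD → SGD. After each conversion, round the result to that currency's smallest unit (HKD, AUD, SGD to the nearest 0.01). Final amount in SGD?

SGD 13,750,260.47

CNY 69,400,000.00 ÷ 0.85876 = HKD 80,814,197.21
HKD 80,814,197.21 ÷ 5.9827 = AUD 13,507,980.88
AUD 13,507,980.88 ÷ 0.98238 = SGD 13,750,260.47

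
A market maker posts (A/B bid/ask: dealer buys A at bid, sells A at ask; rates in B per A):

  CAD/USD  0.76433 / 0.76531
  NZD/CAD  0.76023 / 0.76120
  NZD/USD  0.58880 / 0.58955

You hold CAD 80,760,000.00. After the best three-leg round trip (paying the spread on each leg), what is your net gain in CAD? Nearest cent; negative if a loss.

Net profit: CAD 865,892.68

Best loop CAD → NZD → USD → CAD:
CAD 80,760,000.00 ÷ 0.76120 (buy NZD at ask) = NZD 106,095,638.47
NZD 106,095,638.47 × 0.58880 (sell NZD at bid) = USD 62,469,111.93
USD 62,469,111.93 ÷ 0.76531 (buy CAD at ask) = CAD 81,625,892.68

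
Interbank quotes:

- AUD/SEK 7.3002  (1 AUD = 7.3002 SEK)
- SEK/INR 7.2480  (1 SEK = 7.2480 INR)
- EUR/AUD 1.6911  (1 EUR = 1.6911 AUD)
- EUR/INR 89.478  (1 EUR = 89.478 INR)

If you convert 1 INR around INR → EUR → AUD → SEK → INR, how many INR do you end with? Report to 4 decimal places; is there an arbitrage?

1.0000 (no arbitrage)

Around INR → EUR → AUD → SEK → INR: 1 ÷ 89.478 × 1.6911 × 7.3002 × 7.2480 = 1.000014
Product ≈ 1 (deviation 0.001%, within rounding noise).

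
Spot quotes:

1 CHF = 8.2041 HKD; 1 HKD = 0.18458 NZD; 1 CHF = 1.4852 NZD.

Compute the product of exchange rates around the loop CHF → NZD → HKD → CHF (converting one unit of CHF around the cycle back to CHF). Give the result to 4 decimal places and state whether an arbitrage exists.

Around CHF → NZD → HKD → CHF: 1 × 1.4852 ÷ 0.18458 ÷ 8.2041 = 0.980775
Product < 1; profitable direction is CHF → HKD → NZD → CHF.

0.9808 (arbitrage exists)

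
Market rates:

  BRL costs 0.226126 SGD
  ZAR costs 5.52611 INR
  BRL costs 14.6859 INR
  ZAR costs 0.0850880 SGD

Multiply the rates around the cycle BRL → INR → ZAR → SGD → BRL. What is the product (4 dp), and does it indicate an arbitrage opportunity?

Around BRL → INR → ZAR → SGD → BRL: 1 × 14.6859 ÷ 5.52611 × 0.0850880 ÷ 0.226126 = 0.999997
Product ≈ 1 (deviation 0.000%, within rounding noise).

1.0000 (no arbitrage)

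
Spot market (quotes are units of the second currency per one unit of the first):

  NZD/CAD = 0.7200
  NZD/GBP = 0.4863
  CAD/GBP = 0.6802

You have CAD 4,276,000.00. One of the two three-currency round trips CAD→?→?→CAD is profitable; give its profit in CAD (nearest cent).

Profitable loop is CAD → GBP → NZD → CAD:
CAD 4,276,000.00 × 0.6802 = GBP 2,908,535.20
GBP 2,908,535.20 ÷ 0.4863 = NZD 5,980,948.39
NZD 5,980,948.39 × 0.7200 = CAD 4,306,282.84
Profit = CAD 4,306,282.84 − CAD 4,276,000.00

Profit: CAD 30,282.84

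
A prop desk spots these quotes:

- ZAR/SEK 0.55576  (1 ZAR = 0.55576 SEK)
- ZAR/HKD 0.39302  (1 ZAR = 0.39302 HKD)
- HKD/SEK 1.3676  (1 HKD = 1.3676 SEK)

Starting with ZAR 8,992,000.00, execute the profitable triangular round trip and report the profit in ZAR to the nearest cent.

Profitable loop is ZAR → SEK → HKD → ZAR:
ZAR 8,992,000.00 × 0.55576 = SEK 4,997,393.92
SEK 4,997,393.92 ÷ 1.3676 = HKD 3,654,134.19
HKD 3,654,134.19 ÷ 0.39302 = ZAR 9,297,578.22
Profit = ZAR 9,297,578.22 − ZAR 8,992,000.00

Profit: ZAR 305,578.22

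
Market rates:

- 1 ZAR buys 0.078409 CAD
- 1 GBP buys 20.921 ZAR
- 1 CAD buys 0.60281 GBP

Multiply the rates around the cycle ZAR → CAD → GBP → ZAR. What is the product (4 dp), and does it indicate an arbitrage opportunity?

0.9888 (arbitrage exists)

Around ZAR → CAD → GBP → ZAR: 1 × 0.078409 × 0.60281 × 20.921 = 0.988846
Product < 1; profitable direction is ZAR → GBP → CAD → ZAR.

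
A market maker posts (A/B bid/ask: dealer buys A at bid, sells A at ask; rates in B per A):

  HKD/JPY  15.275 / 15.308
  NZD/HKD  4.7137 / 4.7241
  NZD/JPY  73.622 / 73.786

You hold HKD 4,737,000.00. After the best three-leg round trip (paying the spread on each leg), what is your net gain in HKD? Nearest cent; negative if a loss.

Net profit: HKD 85,513.59

Best loop HKD → NZD → JPY → HKD:
HKD 4,737,000.00 ÷ 4.7241 (buy NZD at ask) = NZD 1,002,730.68
NZD 1,002,730.68 × 73.622 (sell NZD at bid) = JPY 73,823,038
JPY 73,823,038 ÷ 15.308 (buy HKD at ask) = HKD 4,822,513.59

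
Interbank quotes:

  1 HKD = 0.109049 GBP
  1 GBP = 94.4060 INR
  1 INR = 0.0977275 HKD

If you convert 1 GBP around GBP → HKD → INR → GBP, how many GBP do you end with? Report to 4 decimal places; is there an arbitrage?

0.9939 (arbitrage exists)

Around GBP → HKD → INR → GBP: 1 ÷ 0.109049 ÷ 0.0977275 ÷ 94.4060 = 0.993944
Product < 1; profitable direction is GBP → INR → HKD → GBP.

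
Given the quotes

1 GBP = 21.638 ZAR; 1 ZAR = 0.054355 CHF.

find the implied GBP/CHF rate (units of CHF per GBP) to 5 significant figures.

GBP/CHF = 1.1761

1 GBP × 21.638 = 21.638 ZAR
21.638 ZAR × 0.054355 = 1.17613 CHF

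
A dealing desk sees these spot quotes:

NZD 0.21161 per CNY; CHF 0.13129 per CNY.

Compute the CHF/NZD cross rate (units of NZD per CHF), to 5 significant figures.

CHF/NZD = 1.6118

1 CHF ÷ 0.13129 = 7.61673 CNY
7.61673 CNY × 0.21161 = 1.61178 NZD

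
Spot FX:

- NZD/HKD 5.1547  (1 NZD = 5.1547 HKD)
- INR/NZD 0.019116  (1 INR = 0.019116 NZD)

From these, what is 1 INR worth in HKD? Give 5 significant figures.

INR/HKD = 0.098537

1 INR × 0.019116 = 0.019116 NZD
0.019116 NZD × 5.1547 = 0.0985372 HKD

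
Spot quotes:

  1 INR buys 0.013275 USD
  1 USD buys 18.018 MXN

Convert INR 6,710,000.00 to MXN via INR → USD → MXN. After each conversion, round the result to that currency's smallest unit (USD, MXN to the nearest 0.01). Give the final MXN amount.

INR 6,710,000.00 × 0.013275 = USD 89,075.25
USD 89,075.25 × 18.018 = MXN 1,604,957.85

MXN 1,604,957.85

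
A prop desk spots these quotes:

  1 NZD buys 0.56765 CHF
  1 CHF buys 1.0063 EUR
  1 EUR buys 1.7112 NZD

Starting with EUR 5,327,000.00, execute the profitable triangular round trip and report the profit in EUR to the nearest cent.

Profitable loop is EUR → CHF → NZD → EUR:
EUR 5,327,000.00 ÷ 1.0063 = CHF 5,293,650.00
CHF 5,293,650.00 ÷ 0.56765 = NZD 9,325,552.73
NZD 9,325,552.73 ÷ 1.7112 = EUR 5,449,715.24
Profit = EUR 5,449,715.24 − EUR 5,327,000.00

Profit: EUR 122,715.24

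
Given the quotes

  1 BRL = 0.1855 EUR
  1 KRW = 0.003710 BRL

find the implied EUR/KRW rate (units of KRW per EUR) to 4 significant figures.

EUR/KRW = 1453

1 EUR ÷ 0.1855 = 5.39084 BRL
5.39084 BRL ÷ 0.003710 = 1453.06 KRW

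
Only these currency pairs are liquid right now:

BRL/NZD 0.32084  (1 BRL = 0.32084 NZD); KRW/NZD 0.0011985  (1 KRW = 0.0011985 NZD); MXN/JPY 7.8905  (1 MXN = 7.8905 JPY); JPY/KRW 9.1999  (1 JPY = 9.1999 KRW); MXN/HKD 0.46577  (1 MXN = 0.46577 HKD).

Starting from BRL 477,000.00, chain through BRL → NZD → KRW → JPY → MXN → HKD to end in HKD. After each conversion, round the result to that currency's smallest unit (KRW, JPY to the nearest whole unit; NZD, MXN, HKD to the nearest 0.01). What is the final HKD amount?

HKD 819,318.44

BRL 477,000.00 × 0.32084 = NZD 153,040.68
NZD 153,040.68 ÷ 0.0011985 = KRW 127,693,517
KRW 127,693,517 ÷ 9.1999 = JPY 13,879,881
JPY 13,879,881 ÷ 7.8905 = MXN 1,759,062.29
MXN 1,759,062.29 × 0.46577 = HKD 819,318.44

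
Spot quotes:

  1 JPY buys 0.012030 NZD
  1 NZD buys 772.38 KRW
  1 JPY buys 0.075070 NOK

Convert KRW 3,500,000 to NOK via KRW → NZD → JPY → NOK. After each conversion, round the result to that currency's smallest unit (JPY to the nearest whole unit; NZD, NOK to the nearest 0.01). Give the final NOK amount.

NOK 28,277.29

KRW 3,500,000 ÷ 772.38 = NZD 4,531.45
NZD 4,531.45 ÷ 0.012030 = JPY 376,679
JPY 376,679 × 0.075070 = NOK 28,277.29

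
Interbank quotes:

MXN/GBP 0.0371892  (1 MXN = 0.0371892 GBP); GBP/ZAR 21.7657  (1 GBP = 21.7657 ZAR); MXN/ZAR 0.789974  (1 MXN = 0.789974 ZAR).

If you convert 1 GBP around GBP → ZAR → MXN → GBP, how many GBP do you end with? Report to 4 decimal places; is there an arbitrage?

1.0247 (arbitrage exists)

Around GBP → ZAR → MXN → GBP: 1 × 21.7657 ÷ 0.789974 × 0.0371892 = 1.024653
Product > 1; profitable direction is GBP → ZAR → MXN → GBP.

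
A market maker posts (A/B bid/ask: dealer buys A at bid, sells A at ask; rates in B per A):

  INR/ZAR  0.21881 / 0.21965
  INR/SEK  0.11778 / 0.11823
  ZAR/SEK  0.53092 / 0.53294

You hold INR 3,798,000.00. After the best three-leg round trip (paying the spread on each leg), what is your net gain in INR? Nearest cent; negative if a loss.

Net profit: INR 23,351.48

Best loop INR → SEK → ZAR → INR:
INR 3,798,000.00 × 0.11778 (sell INR at bid) = SEK 447,328.44
SEK 447,328.44 ÷ 0.53294 (buy ZAR at ask) = ZAR 839,359.85
ZAR 839,359.85 ÷ 0.21965 (buy INR at ask) = INR 3,821,351.48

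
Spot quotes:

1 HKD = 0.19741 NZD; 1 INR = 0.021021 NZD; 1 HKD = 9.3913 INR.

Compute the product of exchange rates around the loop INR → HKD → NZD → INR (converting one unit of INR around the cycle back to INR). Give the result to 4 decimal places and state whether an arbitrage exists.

Around INR → HKD → NZD → INR: 1 ÷ 9.3913 × 0.19741 ÷ 0.021021 = 0.999977
Product ≈ 1 (deviation 0.002%, within rounding noise).

1.0000 (no arbitrage)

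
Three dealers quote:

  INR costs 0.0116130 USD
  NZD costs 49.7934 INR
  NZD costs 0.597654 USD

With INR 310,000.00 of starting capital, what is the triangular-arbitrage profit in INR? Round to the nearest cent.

Profitable loop is INR → NZD → USD → INR:
INR 310,000.00 ÷ 49.7934 = NZD 6,225.72
NZD 6,225.72 × 0.597654 = USD 3,720.83
USD 3,720.83 ÷ 0.0116130 = INR 320,402.07
Profit = INR 320,402.07 − INR 310,000.00

Profit: INR 10,402.07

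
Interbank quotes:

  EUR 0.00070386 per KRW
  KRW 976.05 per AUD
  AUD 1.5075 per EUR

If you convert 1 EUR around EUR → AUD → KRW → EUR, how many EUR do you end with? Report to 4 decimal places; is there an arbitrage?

1.0357 (arbitrage exists)

Around EUR → AUD → KRW → EUR: 1 × 1.5075 × 976.05 × 0.00070386 = 1.035656
Product > 1; profitable direction is EUR → AUD → KRW → EUR.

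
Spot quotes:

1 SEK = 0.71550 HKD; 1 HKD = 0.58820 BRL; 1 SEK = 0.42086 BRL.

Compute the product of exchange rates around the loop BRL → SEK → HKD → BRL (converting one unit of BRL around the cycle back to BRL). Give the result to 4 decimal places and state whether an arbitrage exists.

Around BRL → SEK → HKD → BRL: 1 ÷ 0.42086 × 0.71550 × 0.58820 = 0.999993
Product ≈ 1 (deviation 0.001%, within rounding noise).

1.0000 (no arbitrage)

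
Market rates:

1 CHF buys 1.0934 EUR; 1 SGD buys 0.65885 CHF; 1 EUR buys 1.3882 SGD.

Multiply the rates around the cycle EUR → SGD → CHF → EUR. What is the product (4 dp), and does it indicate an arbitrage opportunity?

Around EUR → SGD → CHF → EUR: 1 × 1.3882 × 0.65885 × 1.0934 = 1.000041
Product ≈ 1 (deviation 0.004%, within rounding noise).

1.0000 (no arbitrage)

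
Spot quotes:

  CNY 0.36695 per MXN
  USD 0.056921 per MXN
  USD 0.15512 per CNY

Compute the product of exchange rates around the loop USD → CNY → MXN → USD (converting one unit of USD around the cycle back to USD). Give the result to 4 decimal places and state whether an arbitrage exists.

1.0000 (no arbitrage)

Around USD → CNY → MXN → USD: 1 ÷ 0.15512 ÷ 0.36695 × 0.056921 = 0.999995
Product ≈ 1 (deviation 0.000%, within rounding noise).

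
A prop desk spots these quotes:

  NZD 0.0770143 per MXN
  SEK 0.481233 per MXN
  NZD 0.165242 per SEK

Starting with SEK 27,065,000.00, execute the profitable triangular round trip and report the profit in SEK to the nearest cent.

Profitable loop is SEK → NZD → MXN → SEK:
SEK 27,065,000.00 × 0.165242 = NZD 4,472,274.73
NZD 4,472,274.73 ÷ 0.0770143 = MXN 58,070,705.44
MXN 58,070,705.44 × 0.481233 = SEK 27,945,539.79
Profit = SEK 27,945,539.79 − SEK 27,065,000.00

Profit: SEK 880,539.79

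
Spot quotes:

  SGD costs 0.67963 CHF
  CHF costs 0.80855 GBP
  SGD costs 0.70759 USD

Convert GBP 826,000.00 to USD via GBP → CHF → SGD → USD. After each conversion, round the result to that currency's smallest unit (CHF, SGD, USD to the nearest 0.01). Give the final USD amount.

GBP 826,000.00 ÷ 0.80855 = CHF 1,021,581.84
CHF 1,021,581.84 ÷ 0.67963 = SGD 1,503,144.12
SGD 1,503,144.12 × 0.70759 = USD 1,063,609.75

USD 1,063,609.75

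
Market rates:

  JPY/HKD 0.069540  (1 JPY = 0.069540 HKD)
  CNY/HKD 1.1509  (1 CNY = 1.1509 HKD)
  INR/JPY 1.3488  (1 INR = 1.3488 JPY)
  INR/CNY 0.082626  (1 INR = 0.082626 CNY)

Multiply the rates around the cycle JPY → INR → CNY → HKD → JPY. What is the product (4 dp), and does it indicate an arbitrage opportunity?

Around JPY → INR → CNY → HKD → JPY: 1 ÷ 1.3488 × 0.082626 × 1.1509 ÷ 0.069540 = 1.013846
Product > 1; profitable direction is JPY → INR → CNY → HKD → JPY.

1.0138 (arbitrage exists)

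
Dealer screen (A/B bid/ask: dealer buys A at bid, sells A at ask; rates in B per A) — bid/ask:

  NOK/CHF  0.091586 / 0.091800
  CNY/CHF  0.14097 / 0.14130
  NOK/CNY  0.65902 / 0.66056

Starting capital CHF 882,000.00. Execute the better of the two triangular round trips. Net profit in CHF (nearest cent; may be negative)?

Net profit: CHF 10,588.32

Best loop CHF → NOK → CNY → CHF:
CHF 882,000.00 ÷ 0.091800 (buy NOK at ask) = NOK 9,607,843.14
NOK 9,607,843.14 × 0.65902 (sell NOK at bid) = CNY 6,331,760.78
CNY 6,331,760.78 × 0.14097 (sell CNY at bid) = CHF 892,588.32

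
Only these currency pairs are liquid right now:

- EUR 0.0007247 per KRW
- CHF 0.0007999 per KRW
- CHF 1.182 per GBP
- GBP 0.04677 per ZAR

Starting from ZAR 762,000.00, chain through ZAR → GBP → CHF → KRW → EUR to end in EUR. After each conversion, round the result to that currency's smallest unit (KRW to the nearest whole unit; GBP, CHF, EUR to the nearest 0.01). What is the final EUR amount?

ZAR 762,000.00 × 0.04677 = GBP 35,638.74
GBP 35,638.74 × 1.182 = CHF 42,124.99
CHF 42,124.99 ÷ 0.0007999 = KRW 52,662,820
KRW 52,662,820 × 0.0007247 = EUR 38,164.75

EUR 38,164.75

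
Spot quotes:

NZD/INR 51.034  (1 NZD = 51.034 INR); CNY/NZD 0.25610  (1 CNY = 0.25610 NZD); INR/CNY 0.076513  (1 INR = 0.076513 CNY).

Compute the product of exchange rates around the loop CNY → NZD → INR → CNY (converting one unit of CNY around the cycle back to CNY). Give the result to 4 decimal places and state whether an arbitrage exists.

Around CNY → NZD → INR → CNY: 1 × 0.25610 × 51.034 × 0.076513 = 1.000010
Product ≈ 1 (deviation 0.001%, within rounding noise).

1.0000 (no arbitrage)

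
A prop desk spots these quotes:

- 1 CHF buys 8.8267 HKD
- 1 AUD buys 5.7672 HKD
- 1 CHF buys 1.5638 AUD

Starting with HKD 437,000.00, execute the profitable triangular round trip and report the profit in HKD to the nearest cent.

Profit: HKD 9,508.05

Profitable loop is HKD → CHF → AUD → HKD:
HKD 437,000.00 ÷ 8.8267 = CHF 49,508.88
CHF 49,508.88 × 1.5638 = AUD 77,421.98
AUD 77,421.98 × 5.7672 = HKD 446,508.05
Profit = HKD 446,508.05 − HKD 437,000.00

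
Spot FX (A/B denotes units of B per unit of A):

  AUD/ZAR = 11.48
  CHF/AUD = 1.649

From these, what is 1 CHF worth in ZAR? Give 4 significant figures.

1 CHF × 1.649 = 1.649 AUD
1.649 AUD × 11.48 = 18.9305 ZAR

CHF/ZAR = 18.93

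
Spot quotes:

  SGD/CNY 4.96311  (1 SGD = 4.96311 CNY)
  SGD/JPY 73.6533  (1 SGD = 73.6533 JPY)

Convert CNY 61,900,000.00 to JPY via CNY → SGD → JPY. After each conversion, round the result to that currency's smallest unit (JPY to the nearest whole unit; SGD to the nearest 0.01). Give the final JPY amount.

JPY 918,605,324

CNY 61,900,000.00 ÷ 4.96311 = SGD 12,472,018.55
SGD 12,472,018.55 × 73.6533 = JPY 918,605,324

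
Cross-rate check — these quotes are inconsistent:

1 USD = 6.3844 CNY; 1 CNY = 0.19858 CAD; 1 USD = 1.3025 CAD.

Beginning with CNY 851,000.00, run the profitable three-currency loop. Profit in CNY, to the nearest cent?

Profit: CNY 23,282.32

Profitable loop is CNY → USD → CAD → CNY:
CNY 851,000.00 ÷ 6.3844 = USD 133,293.65
USD 133,293.65 × 1.3025 = CAD 173,614.98
CAD 173,614.98 ÷ 0.19858 = CNY 874,282.32
Profit = CNY 874,282.32 − CNY 851,000.00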